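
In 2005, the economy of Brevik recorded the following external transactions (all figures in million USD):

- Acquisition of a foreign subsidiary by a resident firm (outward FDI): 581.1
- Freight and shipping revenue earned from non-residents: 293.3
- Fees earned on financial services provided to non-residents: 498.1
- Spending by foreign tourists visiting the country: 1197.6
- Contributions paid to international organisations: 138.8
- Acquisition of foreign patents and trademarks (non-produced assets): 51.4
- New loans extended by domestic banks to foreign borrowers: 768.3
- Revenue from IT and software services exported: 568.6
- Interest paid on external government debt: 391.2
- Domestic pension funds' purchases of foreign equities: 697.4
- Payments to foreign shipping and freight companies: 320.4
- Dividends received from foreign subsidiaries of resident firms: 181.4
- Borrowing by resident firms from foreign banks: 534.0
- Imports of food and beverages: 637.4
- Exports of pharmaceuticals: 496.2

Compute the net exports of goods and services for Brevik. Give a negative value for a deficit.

Goods: -637.4 + 496.2 = -141.2
Services: 498.1 + 568.6 - 320.4 + 1197.6 + 293.3 = 2237.2
Trade balance = -141.2 + 2237.2 = 2096.0
(Excluded from the trade balance — financial account: acquisition of a foreign subsidiary by a resident firm (outward FDI) 581.1, new loans extended by domestic banks to foreign borrowers 768.3, domestic pension funds' purchases of foreign equities 697.4, borrowing by resident firms from foreign banks 534.0; secondary income: contributions paid to international organisations 138.8; capital account: acquisition of foreign patents and trademarks (non-produced assets) 51.4; primary income: interest paid on external government debt 391.2, dividends received from foreign subsidiaries of resident firms 181.4.)

2096.0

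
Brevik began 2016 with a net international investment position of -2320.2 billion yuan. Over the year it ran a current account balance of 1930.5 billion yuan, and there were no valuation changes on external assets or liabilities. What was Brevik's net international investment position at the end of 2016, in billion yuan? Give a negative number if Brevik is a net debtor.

-389.7

With no valuation effects, change in NIIP = current account = 1930.5
End-of-year NIIP = -2320.2 + 1930.5 = -389.7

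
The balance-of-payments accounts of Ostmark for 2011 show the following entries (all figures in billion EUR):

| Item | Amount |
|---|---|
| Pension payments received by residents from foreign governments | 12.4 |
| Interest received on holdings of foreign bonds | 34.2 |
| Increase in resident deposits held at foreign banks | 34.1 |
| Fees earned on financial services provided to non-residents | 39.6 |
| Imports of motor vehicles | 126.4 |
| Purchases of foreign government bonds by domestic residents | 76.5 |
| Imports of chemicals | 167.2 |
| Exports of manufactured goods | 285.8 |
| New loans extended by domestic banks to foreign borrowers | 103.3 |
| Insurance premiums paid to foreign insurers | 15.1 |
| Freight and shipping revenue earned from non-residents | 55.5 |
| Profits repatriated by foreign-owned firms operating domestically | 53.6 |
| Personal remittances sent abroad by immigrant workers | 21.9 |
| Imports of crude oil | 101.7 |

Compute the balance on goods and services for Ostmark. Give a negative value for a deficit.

-29.5

Goods: -101.7 - 167.2 - 126.4 + 285.8 = -109.5
Services: 39.6 - 15.1 + 55.5 = 80.0
Trade balance = -109.5 + 80.0 = -29.5
(Excluded from the trade balance — secondary income: pension payments received by residents from foreign governments 12.4, personal remittances sent abroad by immigrant workers 21.9; primary income: interest received on holdings of foreign bonds 34.2, profits repatriated by foreign-owned firms operating domestically 53.6; financial account: increase in resident deposits held at foreign banks 34.1, purchases of foreign government bonds by domestic residents 76.5, new loans extended by domestic banks to foreign borrowers 103.3.)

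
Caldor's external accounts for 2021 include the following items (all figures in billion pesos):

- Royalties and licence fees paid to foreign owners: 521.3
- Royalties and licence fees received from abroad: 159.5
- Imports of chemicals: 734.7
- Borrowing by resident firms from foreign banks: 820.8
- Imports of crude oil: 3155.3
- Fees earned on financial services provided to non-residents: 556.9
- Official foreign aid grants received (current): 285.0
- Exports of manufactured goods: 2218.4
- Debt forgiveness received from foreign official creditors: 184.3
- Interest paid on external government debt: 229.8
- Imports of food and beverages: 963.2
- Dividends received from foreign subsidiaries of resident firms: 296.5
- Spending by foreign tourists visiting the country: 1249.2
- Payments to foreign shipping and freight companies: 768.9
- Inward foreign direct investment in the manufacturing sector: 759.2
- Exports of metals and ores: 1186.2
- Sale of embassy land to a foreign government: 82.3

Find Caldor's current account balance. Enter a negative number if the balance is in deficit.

Goods: 2218.4 - 963.2 - 3155.3 - 734.7 + 1186.2 = -1448.6
Services: -768.9 + 159.5 + 556.9 - 521.3 + 1249.2 = 675.4
Primary income: -229.8 + 296.5 = 66.7
Secondary income: 285.0
Current account = (-1448.6) + 675.4 + 66.7 + 285.0 = -421.5
(Excluded from the current account — financial account: borrowing by resident firms from foreign banks 820.8, inward foreign direct investment in the manufacturing sector 759.2; capital account: debt forgiveness received from foreign official creditors 184.3, sale of embassy land to a foreign government 82.3.)

-421.5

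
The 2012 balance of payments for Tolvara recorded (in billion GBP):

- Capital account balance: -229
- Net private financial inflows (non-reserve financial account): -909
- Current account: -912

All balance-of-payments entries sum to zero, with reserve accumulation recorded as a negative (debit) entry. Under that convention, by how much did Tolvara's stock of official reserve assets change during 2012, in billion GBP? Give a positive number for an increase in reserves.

Official reserve transactions balance = -((-912) + (-229) + (-909)) = 2050
An accumulation of reserves is recorded as a debit (negative entry), so the change in the stock of reserves is the negative of that balance.
Change in official reserves = -(2050) = -2050

-2050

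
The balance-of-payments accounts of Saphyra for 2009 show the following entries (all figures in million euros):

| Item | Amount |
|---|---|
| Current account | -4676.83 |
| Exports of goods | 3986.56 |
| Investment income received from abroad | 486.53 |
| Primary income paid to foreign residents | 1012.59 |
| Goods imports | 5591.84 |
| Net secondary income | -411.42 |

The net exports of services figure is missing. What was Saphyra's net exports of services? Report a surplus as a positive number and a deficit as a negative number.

Current account = goods balance + services balance + net primary income + net secondary income
Sum of the known components = -2542.76
Net exports of services = CA - (known components) = -4676.83 - (-2542.76) = -2134.07

-2134.07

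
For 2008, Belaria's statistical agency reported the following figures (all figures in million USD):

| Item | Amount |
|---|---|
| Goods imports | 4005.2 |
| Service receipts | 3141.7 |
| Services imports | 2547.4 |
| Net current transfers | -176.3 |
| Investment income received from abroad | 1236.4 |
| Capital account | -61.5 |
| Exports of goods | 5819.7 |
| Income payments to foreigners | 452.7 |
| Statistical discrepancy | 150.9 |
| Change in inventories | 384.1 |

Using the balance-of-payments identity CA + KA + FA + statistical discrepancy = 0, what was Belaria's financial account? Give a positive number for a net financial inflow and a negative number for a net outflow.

Goods balance = 5819.7 - 4005.2 = 1814.5
Services balance = 3141.7 - 2547.4 = 594.3
Trade balance (goods + services) = 1814.5 + 594.3 = 2408.8
Net primary income = 1236.4 - 452.7 = 783.7
Net secondary income = -176.3
Current account = 2408.8 + 783.7 + (-176.3) = 3016.2
Financial account = -(3016.2 + (-61.5) + 150.9) = -3105.6

-3105.6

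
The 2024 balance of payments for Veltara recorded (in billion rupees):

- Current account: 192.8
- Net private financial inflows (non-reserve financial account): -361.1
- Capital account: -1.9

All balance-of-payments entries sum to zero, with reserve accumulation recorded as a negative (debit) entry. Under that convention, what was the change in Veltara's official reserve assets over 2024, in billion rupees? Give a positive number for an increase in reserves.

Official reserve transactions balance = -(192.8 + (-1.9) + (-361.1)) = 170.2
An accumulation of reserves is recorded as a debit (negative entry), so the change in the stock of reserves is the negative of that balance.
Change in official reserves = -(170.2) = -170.2

-170.2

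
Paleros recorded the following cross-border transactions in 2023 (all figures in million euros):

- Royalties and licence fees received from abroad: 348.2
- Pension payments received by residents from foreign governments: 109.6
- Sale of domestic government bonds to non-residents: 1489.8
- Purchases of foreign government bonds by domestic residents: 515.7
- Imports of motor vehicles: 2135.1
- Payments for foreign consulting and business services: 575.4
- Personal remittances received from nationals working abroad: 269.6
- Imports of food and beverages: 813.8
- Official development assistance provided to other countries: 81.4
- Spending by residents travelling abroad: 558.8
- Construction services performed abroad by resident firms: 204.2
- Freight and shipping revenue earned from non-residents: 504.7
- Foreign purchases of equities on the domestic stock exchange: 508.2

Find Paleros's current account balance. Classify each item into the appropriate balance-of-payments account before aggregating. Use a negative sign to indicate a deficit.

Goods: -2135.1 - 813.8 = -2948.9
Services: 348.2 + 504.7 - 558.8 - 575.4 + 204.2 = -77.1
Secondary income: -81.4 + 109.6 + 269.6 = 297.8
Current account = (-2948.9) + (-77.1) + 297.8 = -2728.2
(Excluded from the current account — financial account: sale of domestic government bonds to non-residents 1489.8, purchases of foreign government bonds by domestic residents 515.7, foreign purchases of equities on the domestic stock exchange 508.2.)

-2728.2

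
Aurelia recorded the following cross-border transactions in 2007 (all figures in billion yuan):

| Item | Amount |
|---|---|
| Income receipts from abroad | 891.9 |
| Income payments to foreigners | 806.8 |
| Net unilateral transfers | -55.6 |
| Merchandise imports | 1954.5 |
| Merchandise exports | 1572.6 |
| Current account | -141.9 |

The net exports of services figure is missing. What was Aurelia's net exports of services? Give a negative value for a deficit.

Current account = goods balance + services balance + net primary income + net secondary income
Sum of the known components = -352.4
Net exports of services = CA - (known components) = -141.9 - (-352.4) = 210.5

210.5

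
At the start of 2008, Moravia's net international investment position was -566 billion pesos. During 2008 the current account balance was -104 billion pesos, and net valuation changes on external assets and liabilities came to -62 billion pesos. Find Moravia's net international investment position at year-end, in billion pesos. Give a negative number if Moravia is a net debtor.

Change in NIIP = current account + net valuation change = -104 + (-62) = -166
End-of-year NIIP = -566 + (-166) = -732

-732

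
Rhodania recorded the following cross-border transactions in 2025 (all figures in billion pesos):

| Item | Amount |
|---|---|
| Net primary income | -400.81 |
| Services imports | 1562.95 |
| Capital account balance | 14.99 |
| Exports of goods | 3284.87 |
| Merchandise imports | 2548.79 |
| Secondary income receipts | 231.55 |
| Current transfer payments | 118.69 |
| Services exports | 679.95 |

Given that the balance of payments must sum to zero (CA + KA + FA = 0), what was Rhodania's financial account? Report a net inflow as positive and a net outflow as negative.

Goods balance = 3284.87 - 2548.79 = 736.08
Services balance = 679.95 - 1562.95 = -883.00
Trade balance (goods + services) = 736.08 + (-883.00) = -146.92
Net primary income = -400.81
Net secondary income = 231.55 - 118.69 = 112.86
Current account = -146.92 + (-400.81) + 112.86 = -434.87
Financial account = -(-434.87 + 14.99) = 419.88

419.88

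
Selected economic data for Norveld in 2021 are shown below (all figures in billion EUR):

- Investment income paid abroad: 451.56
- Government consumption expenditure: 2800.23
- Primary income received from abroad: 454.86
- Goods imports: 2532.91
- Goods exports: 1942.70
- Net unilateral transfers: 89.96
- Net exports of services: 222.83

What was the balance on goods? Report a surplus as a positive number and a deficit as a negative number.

-590.21

Goods balance = 1942.70 - 2532.91 = -590.21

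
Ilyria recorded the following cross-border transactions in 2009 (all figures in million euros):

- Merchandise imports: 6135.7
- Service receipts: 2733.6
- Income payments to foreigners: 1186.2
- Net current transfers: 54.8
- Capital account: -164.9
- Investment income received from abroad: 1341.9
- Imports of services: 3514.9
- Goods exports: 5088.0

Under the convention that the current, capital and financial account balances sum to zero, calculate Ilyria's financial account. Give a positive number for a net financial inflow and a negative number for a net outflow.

1783.4

Goods balance = 5088.0 - 6135.7 = -1047.7
Services balance = 2733.6 - 3514.9 = -781.3
Trade balance (goods + services) = -1047.7 + (-781.3) = -1829.0
Net primary income = 1341.9 - 1186.2 = 155.7
Net secondary income = 54.8
Current account = -1829.0 + 155.7 + 54.8 = -1618.5
Financial account = -(-1618.5 + (-164.9)) = 1783.4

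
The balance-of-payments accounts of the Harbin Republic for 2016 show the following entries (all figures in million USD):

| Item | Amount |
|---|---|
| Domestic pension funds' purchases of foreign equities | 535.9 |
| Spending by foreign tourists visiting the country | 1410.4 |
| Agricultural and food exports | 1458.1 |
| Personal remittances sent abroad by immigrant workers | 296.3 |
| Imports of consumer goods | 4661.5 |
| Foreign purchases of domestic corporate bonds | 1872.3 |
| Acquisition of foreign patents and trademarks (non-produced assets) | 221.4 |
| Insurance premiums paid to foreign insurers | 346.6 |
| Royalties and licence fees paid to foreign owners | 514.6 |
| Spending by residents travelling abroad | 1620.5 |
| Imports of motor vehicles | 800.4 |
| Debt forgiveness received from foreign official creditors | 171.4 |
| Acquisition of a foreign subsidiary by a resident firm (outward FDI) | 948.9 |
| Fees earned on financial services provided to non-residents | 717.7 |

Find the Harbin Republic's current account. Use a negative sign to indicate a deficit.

Goods: -4661.5 - 800.4 + 1458.1 = -4003.8
Services: 717.7 - 1620.5 - 346.6 + 1410.4 - 514.6 = -353.6
Secondary income: -296.3
Current account = (-4003.8) + (-353.6) + (-296.3) = -4653.7
(Excluded from the current account — financial account: domestic pension funds' purchases of foreign equities 535.9, foreign purchases of domestic corporate bonds 1872.3, acquisition of a foreign subsidiary by a resident firm (outward FDI) 948.9; capital account: acquisition of foreign patents and trademarks (non-produced assets) 221.4, debt forgiveness received from foreign official creditors 171.4.)

-4653.7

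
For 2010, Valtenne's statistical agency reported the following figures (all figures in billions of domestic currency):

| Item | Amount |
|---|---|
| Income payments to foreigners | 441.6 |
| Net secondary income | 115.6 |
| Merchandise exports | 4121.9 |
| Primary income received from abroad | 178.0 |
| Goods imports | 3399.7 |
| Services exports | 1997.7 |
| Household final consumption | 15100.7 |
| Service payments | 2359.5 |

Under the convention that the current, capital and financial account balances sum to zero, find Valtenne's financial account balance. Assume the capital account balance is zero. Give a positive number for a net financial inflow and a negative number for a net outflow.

-212.4

Goods balance = 4121.9 - 3399.7 = 722.2
Services balance = 1997.7 - 2359.5 = -361.8
Trade balance (goods + services) = 722.2 + (-361.8) = 360.4
Net primary income = 178.0 - 441.6 = -263.6
Net secondary income = 115.6
Current account = 360.4 + (-263.6) + 115.6 = 212.4
Financial account = -(212.4) = -212.4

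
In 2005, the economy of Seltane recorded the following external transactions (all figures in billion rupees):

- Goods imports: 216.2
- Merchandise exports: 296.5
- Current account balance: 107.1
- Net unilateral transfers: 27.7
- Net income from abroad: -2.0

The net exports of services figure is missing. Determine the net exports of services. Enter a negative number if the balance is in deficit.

1.1

Current account = goods balance + services balance + net primary income + net secondary income
Sum of the known components = 106.0
Net exports of services = CA - (known components) = 107.1 - 106.0 = 1.1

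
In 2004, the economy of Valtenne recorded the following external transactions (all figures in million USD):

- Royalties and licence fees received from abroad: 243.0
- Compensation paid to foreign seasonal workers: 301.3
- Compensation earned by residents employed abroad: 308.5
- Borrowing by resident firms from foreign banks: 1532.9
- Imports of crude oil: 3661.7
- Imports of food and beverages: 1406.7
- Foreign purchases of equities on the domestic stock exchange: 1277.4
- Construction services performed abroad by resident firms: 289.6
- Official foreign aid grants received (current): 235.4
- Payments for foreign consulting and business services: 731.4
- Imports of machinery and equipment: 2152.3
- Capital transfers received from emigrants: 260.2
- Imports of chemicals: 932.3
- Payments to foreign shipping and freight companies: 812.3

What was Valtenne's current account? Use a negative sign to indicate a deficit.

-8921.5

Goods: -932.3 - 1406.7 - 2152.3 - 3661.7 = -8153.0
Services: 243.0 + 289.6 - 731.4 - 812.3 = -1011.1
Primary income: 308.5 - 301.3 = 7.2
Secondary income: 235.4
Current account = (-8153.0) + (-1011.1) + 7.2 + 235.4 = -8921.5
(Excluded from the current account — financial account: borrowing by resident firms from foreign banks 1532.9, foreign purchases of equities on the domestic stock exchange 1277.4; capital account: capital transfers received from emigrants 260.2.)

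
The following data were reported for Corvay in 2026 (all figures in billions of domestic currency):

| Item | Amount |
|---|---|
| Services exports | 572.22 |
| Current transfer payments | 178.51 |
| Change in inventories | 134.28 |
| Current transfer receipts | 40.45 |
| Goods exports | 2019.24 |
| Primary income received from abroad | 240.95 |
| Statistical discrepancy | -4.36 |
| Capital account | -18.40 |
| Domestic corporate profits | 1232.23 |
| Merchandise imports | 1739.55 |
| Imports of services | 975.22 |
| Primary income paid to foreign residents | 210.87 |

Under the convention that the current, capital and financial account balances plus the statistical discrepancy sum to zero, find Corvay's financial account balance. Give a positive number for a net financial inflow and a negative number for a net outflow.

254.05

Goods balance = 2019.24 - 1739.55 = 279.69
Services balance = 572.22 - 975.22 = -403.00
Trade balance (goods + services) = 279.69 + (-403.00) = -123.31
Net primary income = 240.95 - 210.87 = 30.08
Net secondary income = 40.45 - 178.51 = -138.06
Current account = -123.31 + 30.08 + (-138.06) = -231.29
Financial account = -(-231.29 + (-18.40) + (-4.36)) = 254.05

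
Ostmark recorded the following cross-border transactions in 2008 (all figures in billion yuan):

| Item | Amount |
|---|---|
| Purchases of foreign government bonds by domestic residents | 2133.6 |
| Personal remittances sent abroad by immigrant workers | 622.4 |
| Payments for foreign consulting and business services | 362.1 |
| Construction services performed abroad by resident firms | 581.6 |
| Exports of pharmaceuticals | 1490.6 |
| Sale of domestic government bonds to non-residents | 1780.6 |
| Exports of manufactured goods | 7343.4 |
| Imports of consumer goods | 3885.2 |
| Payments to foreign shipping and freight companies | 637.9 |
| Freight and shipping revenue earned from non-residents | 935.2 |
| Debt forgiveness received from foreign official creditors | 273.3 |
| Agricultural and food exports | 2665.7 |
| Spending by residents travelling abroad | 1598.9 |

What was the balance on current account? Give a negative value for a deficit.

Goods: 7343.4 + 2665.7 + 1490.6 - 3885.2 = 7614.5
Services: -637.9 - 362.1 + 935.2 - 1598.9 + 581.6 = -1082.1
Secondary income: -622.4
Current account = 7614.5 + (-1082.1) + (-622.4) = 5910.0
(Excluded from the current account — financial account: purchases of foreign government bonds by domestic residents 2133.6, sale of domestic government bonds to non-residents 1780.6; capital account: debt forgiveness received from foreign official creditors 273.3.)

5910.0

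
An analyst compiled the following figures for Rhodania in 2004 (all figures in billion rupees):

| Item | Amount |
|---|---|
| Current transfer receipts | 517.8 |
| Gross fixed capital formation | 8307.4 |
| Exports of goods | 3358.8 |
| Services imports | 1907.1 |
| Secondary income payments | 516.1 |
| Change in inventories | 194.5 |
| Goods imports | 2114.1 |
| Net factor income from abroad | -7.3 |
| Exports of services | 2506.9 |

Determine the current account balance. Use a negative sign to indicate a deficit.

1838.9

Goods balance = 3358.8 - 2114.1 = 1244.7
Services balance = 2506.9 - 1907.1 = 599.8
Trade balance (goods + services) = 1244.7 + 599.8 = 1844.5
Net primary income = -7.3
Net secondary income = 517.8 - 516.1 = 1.7
Current account = 1844.5 + (-7.3) + 1.7 = 1838.9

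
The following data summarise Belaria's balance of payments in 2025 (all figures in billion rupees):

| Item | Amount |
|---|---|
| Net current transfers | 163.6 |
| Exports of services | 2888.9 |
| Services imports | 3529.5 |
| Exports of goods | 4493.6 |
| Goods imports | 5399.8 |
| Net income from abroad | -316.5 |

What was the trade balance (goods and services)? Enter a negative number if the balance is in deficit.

-1546.8

Goods balance = 4493.6 - 5399.8 = -906.2
Services balance = 2888.9 - 3529.5 = -640.6
Trade balance (goods + services) = -906.2 + (-640.6) = -1546.8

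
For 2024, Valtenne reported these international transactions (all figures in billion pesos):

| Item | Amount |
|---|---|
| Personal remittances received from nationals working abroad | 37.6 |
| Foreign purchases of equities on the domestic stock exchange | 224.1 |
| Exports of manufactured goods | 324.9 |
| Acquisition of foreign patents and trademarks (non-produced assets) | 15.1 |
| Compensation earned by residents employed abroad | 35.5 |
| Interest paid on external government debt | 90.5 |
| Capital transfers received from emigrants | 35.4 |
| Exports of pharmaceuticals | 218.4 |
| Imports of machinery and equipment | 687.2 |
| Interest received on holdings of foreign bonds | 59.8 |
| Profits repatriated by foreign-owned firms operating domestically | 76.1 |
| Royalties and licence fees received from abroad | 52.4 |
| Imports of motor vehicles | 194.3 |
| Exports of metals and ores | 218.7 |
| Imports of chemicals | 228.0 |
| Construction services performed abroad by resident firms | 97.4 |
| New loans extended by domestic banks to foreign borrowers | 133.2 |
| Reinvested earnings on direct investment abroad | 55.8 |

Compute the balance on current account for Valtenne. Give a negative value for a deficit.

-175.6

Goods: 324.9 - 228.0 - 687.2 + 218.4 + 218.7 - 194.3 = -347.5
Services: 52.4 + 97.4 = 149.8
Primary income: 55.8 + 59.8 + 35.5 - 90.5 - 76.1 = -15.5
Secondary income: 37.6
Current account = (-347.5) + 149.8 + (-15.5) + 37.6 = -175.6
(Excluded from the current account — financial account: foreign purchases of equities on the domestic stock exchange 224.1, new loans extended by domestic banks to foreign borrowers 133.2; capital account: acquisition of foreign patents and trademarks (non-produced assets) 15.1, capital transfers received from emigrants 35.4.)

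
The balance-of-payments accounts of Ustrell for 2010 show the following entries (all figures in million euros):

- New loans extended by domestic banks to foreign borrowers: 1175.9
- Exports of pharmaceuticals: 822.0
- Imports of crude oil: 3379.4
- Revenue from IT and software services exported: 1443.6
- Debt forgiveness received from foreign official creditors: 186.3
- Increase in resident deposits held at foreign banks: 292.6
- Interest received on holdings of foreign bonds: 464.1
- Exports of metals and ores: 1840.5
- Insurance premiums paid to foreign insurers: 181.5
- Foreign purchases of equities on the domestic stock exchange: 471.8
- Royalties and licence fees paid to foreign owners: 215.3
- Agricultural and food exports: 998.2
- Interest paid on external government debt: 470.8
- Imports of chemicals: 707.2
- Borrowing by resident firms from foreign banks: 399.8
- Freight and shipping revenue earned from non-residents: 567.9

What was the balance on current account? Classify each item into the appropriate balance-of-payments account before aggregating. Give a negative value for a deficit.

1182.1

Goods: -3379.4 - 707.2 + 1840.5 + 822.0 + 998.2 = -425.9
Services: -181.5 + 567.9 + 1443.6 - 215.3 = 1614.7
Primary income: 464.1 - 470.8 = -6.7
Current account = (-425.9) + 1614.7 + (-6.7) = 1182.1
(Excluded from the current account — financial account: new loans extended by domestic banks to foreign borrowers 1175.9, increase in resident deposits held at foreign banks 292.6, foreign purchases of equities on the domestic stock exchange 471.8, borrowing by resident firms from foreign banks 399.8; capital account: debt forgiveness received from foreign official creditors 186.3.)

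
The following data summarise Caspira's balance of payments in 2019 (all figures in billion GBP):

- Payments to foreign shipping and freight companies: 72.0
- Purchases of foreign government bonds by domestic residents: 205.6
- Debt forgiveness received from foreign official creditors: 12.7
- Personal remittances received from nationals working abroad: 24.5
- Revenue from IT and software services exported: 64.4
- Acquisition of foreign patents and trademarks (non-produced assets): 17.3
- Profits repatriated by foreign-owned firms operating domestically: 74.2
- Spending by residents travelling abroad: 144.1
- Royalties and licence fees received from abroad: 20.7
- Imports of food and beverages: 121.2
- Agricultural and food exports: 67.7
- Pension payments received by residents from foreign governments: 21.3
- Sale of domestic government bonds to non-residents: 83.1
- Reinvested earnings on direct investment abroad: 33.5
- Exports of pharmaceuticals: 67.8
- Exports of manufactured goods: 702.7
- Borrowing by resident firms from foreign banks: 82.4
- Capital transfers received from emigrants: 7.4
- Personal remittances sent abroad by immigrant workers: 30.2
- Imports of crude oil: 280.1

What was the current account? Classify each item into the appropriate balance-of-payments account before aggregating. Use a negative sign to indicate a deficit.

Goods: -121.2 + 67.8 + 702.7 - 280.1 + 67.7 = 436.9
Services: 64.4 - 144.1 - 72.0 + 20.7 = -131.0
Primary income: 33.5 - 74.2 = -40.7
Secondary income: 24.5 - 30.2 + 21.3 = 15.6
Current account = 436.9 + (-131.0) + (-40.7) + 15.6 = 280.8
(Excluded from the current account — financial account: purchases of foreign government bonds by domestic residents 205.6, sale of domestic government bonds to non-residents 83.1, borrowing by resident firms from foreign banks 82.4; capital account: debt forgiveness received from foreign official creditors 12.7, acquisition of foreign patents and trademarks (non-produced assets) 17.3, capital transfers received from emigrants 7.4.)

280.8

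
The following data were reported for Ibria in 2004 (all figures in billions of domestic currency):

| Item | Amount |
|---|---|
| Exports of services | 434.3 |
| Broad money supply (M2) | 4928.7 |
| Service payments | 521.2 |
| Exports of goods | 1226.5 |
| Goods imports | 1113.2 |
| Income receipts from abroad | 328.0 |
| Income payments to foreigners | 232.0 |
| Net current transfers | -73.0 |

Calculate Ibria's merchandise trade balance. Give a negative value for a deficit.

113.3

Goods balance = 1226.5 - 1113.2 = 113.3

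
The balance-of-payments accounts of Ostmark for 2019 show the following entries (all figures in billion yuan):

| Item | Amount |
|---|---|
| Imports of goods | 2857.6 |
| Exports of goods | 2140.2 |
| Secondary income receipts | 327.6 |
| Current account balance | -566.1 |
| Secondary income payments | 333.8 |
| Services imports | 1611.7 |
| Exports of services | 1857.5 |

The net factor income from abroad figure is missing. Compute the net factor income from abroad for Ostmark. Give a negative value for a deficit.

-88.3

Current account = goods balance + services balance + net primary income + net secondary income
Sum of the known components = -477.8
Net factor income from abroad = CA - (known components) = -566.1 - (-477.8) = -88.3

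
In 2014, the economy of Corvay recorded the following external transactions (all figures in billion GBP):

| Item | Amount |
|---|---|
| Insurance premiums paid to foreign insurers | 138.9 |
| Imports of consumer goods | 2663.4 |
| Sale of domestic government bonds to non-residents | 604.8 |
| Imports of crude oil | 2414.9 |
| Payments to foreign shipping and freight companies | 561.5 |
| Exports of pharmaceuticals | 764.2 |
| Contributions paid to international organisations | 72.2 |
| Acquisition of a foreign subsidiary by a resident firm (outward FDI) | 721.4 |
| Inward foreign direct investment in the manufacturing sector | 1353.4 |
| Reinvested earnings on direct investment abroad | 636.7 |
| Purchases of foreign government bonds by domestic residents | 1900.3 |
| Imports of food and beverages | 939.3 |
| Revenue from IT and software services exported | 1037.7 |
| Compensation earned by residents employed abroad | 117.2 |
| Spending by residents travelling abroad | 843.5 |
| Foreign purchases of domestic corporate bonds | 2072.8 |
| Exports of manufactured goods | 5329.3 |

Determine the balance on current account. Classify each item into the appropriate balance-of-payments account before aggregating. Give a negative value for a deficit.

251.4

Goods: 5329.3 - 2414.9 - 2663.4 + 764.2 - 939.3 = 75.9
Services: -138.9 - 843.5 + 1037.7 - 561.5 = -506.2
Primary income: 117.2 + 636.7 = 753.9
Secondary income: -72.2
Current account = 75.9 + (-506.2) + 753.9 + (-72.2) = 251.4
(Excluded from the current account — financial account: sale of domestic government bonds to non-residents 604.8, acquisition of a foreign subsidiary by a resident firm (outward FDI) 721.4, inward foreign direct investment in the manufacturing sector 1353.4, purchases of foreign government bonds by domestic residents 1900.3, foreign purchases of domestic corporate bonds 2072.8.)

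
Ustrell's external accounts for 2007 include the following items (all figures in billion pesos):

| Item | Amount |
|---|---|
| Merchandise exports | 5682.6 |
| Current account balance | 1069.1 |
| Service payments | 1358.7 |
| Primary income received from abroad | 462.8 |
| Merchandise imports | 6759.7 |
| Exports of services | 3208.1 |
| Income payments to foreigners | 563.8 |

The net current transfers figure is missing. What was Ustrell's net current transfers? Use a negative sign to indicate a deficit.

Current account = goods balance + services balance + net primary income + net secondary income
Sum of the known components = 671.3
Net current transfers = CA - (known components) = 1069.1 - 671.3 = 397.8

397.8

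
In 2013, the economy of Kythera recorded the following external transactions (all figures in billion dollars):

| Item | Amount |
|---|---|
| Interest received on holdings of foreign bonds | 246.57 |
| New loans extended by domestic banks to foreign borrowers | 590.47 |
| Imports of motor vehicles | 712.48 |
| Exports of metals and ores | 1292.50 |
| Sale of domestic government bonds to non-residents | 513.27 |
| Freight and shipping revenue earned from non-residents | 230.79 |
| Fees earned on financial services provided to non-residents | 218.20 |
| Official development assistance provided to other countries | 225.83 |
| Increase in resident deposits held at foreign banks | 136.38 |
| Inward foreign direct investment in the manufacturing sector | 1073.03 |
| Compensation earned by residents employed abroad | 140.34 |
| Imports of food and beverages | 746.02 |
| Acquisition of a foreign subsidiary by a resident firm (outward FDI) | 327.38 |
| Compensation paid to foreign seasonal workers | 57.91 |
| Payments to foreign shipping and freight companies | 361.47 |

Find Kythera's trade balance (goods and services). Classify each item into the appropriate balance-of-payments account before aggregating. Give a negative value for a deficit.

-78.48

Goods: -746.02 - 712.48 + 1292.50 = -166.00
Services: 218.20 + 230.79 - 361.47 = 87.52
Trade balance = -166.00 + 87.52 = -78.48
(Excluded from the trade balance — primary income: interest received on holdings of foreign bonds 246.57, compensation earned by residents employed abroad 140.34, compensation paid to foreign seasonal workers 57.91; financial account: new loans extended by domestic banks to foreign borrowers 590.47, sale of domestic government bonds to non-residents 513.27, increase in resident deposits held at foreign banks 136.38, inward foreign direct investment in the manufacturing sector 1073.03, acquisition of a foreign subsidiary by a resident firm (outward FDI) 327.38; secondary income: official development assistance provided to other countries 225.83.)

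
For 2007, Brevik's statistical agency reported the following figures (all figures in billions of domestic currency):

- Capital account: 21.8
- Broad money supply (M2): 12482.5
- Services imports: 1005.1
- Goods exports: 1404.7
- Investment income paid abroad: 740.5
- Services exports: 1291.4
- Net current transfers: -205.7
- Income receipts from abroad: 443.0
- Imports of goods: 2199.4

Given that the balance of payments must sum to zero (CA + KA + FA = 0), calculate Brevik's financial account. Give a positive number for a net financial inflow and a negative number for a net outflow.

989.8

Goods balance = 1404.7 - 2199.4 = -794.7
Services balance = 1291.4 - 1005.1 = 286.3
Trade balance (goods + services) = -794.7 + 286.3 = -508.4
Net primary income = 443.0 - 740.5 = -297.5
Net secondary income = -205.7
Current account = -508.4 + (-297.5) + (-205.7) = -1011.6
Financial account = -(-1011.6 + 21.8) = 989.8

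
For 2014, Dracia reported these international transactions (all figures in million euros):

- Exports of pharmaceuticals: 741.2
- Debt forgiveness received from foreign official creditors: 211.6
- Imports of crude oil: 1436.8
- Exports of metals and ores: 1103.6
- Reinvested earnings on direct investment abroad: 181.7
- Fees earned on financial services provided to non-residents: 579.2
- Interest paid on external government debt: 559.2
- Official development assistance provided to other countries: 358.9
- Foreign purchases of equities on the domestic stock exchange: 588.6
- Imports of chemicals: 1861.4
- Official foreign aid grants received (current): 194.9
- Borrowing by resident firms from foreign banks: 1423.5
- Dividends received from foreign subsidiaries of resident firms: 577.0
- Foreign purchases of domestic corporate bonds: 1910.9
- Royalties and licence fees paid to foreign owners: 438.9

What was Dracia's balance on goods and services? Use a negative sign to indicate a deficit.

Goods: -1861.4 - 1436.8 + 741.2 + 1103.6 = -1453.4
Services: 579.2 - 438.9 = 140.3
Trade balance = -1453.4 + 140.3 = -1313.1
(Excluded from the trade balance — capital account: debt forgiveness received from foreign official creditors 211.6; primary income: reinvested earnings on direct investment abroad 181.7, interest paid on external government debt 559.2, dividends received from foreign subsidiaries of resident firms 577.0; secondary income: official development assistance provided to other countries 358.9, official foreign aid grants received (current) 194.9; financial account: foreign purchases of equities on the domestic stock exchange 588.6, borrowing by resident firms from foreign banks 1423.5, foreign purchases of domestic corporate bonds 1910.9.)

-1313.1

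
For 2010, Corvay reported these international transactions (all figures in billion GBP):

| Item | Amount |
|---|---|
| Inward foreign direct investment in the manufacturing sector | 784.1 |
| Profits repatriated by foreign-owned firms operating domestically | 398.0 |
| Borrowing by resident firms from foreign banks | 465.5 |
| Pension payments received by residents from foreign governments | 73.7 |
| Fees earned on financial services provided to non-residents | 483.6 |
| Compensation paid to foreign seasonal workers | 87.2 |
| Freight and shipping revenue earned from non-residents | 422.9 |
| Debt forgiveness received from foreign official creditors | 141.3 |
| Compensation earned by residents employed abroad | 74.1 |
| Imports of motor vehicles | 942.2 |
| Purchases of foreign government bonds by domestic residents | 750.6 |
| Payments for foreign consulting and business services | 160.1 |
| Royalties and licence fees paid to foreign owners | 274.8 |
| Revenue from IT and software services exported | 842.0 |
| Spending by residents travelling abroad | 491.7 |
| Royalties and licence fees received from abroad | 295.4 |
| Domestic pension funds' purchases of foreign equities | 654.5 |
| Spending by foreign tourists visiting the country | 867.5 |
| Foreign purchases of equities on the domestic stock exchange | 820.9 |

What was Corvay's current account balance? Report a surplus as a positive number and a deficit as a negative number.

705.2

Goods: -942.2
Services: 867.5 + 295.4 - 491.7 + 422.9 + 483.6 - 274.8 - 160.1 + 842.0 = 1984.8
Primary income: -398.0 - 87.2 + 74.1 = -411.1
Secondary income: 73.7
Current account = (-942.2) + 1984.8 + (-411.1) + 73.7 = 705.2
(Excluded from the current account — financial account: inward foreign direct investment in the manufacturing sector 784.1, borrowing by resident firms from foreign banks 465.5, purchases of foreign government bonds by domestic residents 750.6, domestic pension funds' purchases of foreign equities 654.5, foreign purchases of equities on the domestic stock exchange 820.9; capital account: debt forgiveness received from foreign official creditors 141.3.)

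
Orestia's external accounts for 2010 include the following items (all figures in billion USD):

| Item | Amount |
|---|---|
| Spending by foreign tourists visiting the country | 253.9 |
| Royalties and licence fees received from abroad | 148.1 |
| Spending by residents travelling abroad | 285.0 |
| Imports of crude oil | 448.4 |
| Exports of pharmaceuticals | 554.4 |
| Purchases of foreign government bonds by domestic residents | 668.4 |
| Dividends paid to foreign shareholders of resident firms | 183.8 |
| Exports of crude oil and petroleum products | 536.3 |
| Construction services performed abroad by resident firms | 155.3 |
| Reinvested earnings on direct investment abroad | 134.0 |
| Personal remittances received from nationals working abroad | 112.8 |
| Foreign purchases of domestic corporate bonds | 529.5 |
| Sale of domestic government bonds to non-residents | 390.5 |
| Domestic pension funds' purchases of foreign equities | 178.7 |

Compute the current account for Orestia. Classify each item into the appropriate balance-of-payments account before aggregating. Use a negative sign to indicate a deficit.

Goods: 554.4 - 448.4 + 536.3 = 642.3
Services: 155.3 + 253.9 + 148.1 - 285.0 = 272.3
Primary income: -183.8 + 134.0 = -49.8
Secondary income: 112.8
Current account = 642.3 + 272.3 + (-49.8) + 112.8 = 977.6
(Excluded from the current account — financial account: purchases of foreign government bonds by domestic residents 668.4, foreign purchases of domestic corporate bonds 529.5, sale of domestic government bonds to non-residents 390.5, domestic pension funds' purchases of foreign equities 178.7.)

977.6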